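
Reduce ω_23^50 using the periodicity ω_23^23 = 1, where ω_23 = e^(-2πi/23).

Since ω_23^23 = 1, powers reduce modulo 23.
50 mod 23 = 4
So ω_23^50 = ω_23^4 = e^(-2πi·4/23)

ω_23^50 = ω_23^4 = 0.4601-0.8879i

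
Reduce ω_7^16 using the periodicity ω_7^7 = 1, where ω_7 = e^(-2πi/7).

Since ω_7^7 = 1, powers reduce modulo 7.
16 mod 7 = 2
So ω_7^16 = ω_7^2 = e^(-2πi·2/7)

ω_7^16 = ω_7^2 = -0.2225-0.9749i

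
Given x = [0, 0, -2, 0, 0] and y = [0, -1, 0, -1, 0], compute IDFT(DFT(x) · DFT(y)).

(x ⊛ y)[n] = Σ(m=0 to 4) x[m] · y[(n-m) mod 5]

Computing each output sample:
(x ⊛ y)[0] = 2
(x ⊛ y)[1] = 0
(x ⊛ y)[2] = 0
(x ⊛ y)[3] = 2
(x ⊛ y)[4] = 0

x ⊛ y = [2, 0, 0, 2, 0]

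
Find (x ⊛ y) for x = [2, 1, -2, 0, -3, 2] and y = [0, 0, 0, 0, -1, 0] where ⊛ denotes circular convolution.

(x ⊛ y)[n] = Σ(m=0 to 5) x[m] · y[(n-m) mod 6]

Computing each output sample:
(x ⊛ y)[0] = 2
(x ⊛ y)[1] = 0
(x ⊛ y)[2] = 3
(x ⊛ y)[3] = -2
(x ⊛ y)[4] = -2
(x ⊛ y)[5] = -1

x ⊛ y = [2, 0, 3, -2, -2, -1]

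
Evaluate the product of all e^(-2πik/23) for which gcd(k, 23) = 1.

The primitive 23rd roots of unity are ω_23^k for k coprime to 23: k ∈ {1, 2, 3, 4, 5, 6, 7, 8, 9, 10, 11, 12, 13, 14, 15, 16, 17, 18, 19, 20, 21, 22}
Their product equals the constant term of the cyclotomic polynomial Φ_23(x) up to sign.
For n ≥ 3, the product of all primitive nth roots of unity is 1. (For n=1 it is 1; for n=2 it is -1.)

1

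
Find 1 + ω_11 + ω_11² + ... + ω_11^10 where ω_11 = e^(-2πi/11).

Sum of all nth roots of unity equals 0 for n > 1 (geometric series with r ≠ 1).

0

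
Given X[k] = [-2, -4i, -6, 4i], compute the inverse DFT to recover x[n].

x[n] = (1/4) Σ(k=0 to 3) X[k] · e^(2πikn/4)

Computing each x[n]:
x[0] = -2
x[1] = 3
x[2] = -2
x[3] = -1

x = [-2, 3, -2, -1]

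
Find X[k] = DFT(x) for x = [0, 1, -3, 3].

X[k] = Σ(n=0 to 3) x[n] · ω_4^(nk)
where ω_4 = e^(-2πi/4)

Computing each X[k]:
X[0] = 1
X[1] = 3+2i
X[2] = -7
X[3] = 3-2i

X = [1, 3+2i, -7, 3-2i]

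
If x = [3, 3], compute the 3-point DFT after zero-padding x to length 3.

Original 2-point DFT: [6, 0]
Zero-padded 3-point DFT provides frequency interpolation.

DFT_3([x, 0, ...]) = [6, 1.5000-2.5981i, 1.5000+2.5981i]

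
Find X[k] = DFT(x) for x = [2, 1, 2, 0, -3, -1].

X[k] = Σ(n=0 to 5) x[n] · ω_6^(nk)
where ω_6 = e^(-2πi/6)

Computing each X[k]:
X[0] = 1
X[1] = 2.5000-6.0622i
X[2] = 2.5000+2.5981i
X[3] = 1
X[4] = 2.5000-2.5981i
X[5] = 2.5000+6.0622i

X = [1, 2.5000-6.0622i, 2.5000+2.5981i, 1, 2.5000-2.5981i, 2.5000+6.0622i]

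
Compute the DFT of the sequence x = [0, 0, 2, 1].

X[k] = Σ(n=0 to 3) x[n] · ω_4^(nk)
where ω_4 = e^(-2πi/4)

Computing each X[k]:
X[0] = 3
X[1] = -2+1i
X[2] = 1
X[3] = -2-1i

X = [3, -2+1i, 1, -2-1i]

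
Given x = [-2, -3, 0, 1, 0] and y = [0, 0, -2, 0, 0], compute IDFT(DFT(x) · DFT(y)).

(x ⊛ y)[n] = Σ(m=0 to 4) x[m] · y[(n-m) mod 5]

Computing each output sample:
(x ⊛ y)[0] = -2
(x ⊛ y)[1] = 0
(x ⊛ y)[2] = 4
(x ⊛ y)[3] = 6
(x ⊛ y)[4] = 0

x ⊛ y = [-2, 0, 4, 6, 0]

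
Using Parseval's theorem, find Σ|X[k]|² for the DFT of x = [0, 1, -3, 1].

Parseval: Σ|x[n]|² = (1/N)Σ|X[k]|², so Σ|X[k]|² = N·Σ|x[n]|² = 4·11.0000

Σ|X[k]|² = N·Σ|x[n]|² = 4·11.0000 = 44.0000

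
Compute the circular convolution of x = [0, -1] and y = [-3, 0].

(x ⊛ y)[n] = Σ(m=0 to 1) x[m] · y[(n-m) mod 2]

Computing each output sample:
(x ⊛ y)[0] = 0
(x ⊛ y)[1] = 3

x ⊛ y = [0, 3]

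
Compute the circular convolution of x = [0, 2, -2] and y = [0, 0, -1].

(x ⊛ y)[n] = Σ(m=0 to 2) x[m] · y[(n-m) mod 3]

Computing each output sample:
(x ⊛ y)[0] = -2
(x ⊛ y)[1] = 2
(x ⊛ y)[2] = 0

x ⊛ y = [-2, 2, 0]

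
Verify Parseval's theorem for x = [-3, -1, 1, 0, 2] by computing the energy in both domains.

Time domain:
Σ|x[n]|² = |-3|² + |-1|² + |1|² + |0|² + |2|² = 15.0000

Frequency domain:
(1/5)Σ|X[k]|² = (1/5)(|-1|² + |-3.5000+2.2654i|² + |-3.5000+2.7144i|² + |-3.5000-2.7144i|² + |-3.5000-2.2654i|²) = (1/5)·75.0000 = 15.0000

Both sides agree, confirming Parseval's theorem.

Σ|x[n]|² = (1/N)Σ|X[k]|² = 15.0000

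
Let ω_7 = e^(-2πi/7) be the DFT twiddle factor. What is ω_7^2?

ω_7^2 = e^(-2πi·2/7)
= cos(-2π·2/7) + i·sin(-2π·2/7)
= cos(-4π/7) + i·sin(-4π/7)

ω_7^2 = cos(-4π/7) + i·sin(-4π/7) = -0.2225-0.9749i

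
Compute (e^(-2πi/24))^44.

Since ω_24^24 = 1, powers reduce modulo 24.
44 mod 24 = 20
So ω_24^44 = ω_24^20 = e^(-2πi·20/24)

ω_24^44 = ω_24^20 = 0.5000+0.8660i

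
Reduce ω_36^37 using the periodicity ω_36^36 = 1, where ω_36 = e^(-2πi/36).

Since ω_36^36 = 1, powers reduce modulo 36.
37 mod 36 = 1
So ω_36^37 = ω_36^1 = e^(-2πi·1/36)

ω_36^37 = ω_36^1 = 0.9848-0.1736i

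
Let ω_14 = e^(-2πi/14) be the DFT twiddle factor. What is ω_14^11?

ω_14^11 = e^(-2πi·11/14)
= cos(-2π·11/14) + i·sin(-2π·11/14)
= cos(-22π/14) + i·sin(-22π/14)

ω_14^11 = cos(-22π/14) + i·sin(-22π/14) = 0.2225+0.9749i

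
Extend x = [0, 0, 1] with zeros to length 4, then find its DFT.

Original 3-point DFT: [1, -0.5000+0.8660i, -0.5000-0.8660i]
Zero-padded 4-point DFT provides frequency interpolation.

DFT_4([x, 0, ...]) = [1, -1, 1, -1]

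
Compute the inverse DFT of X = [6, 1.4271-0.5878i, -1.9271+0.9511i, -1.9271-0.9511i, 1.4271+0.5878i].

x[n] = (1/5) Σ(k=0 to 4) X[k] · e^(2πikn/5)

Computing each x[n]:
x[0] = 1
x[1] = 2
x[2] = 1
x[3] = 0
x[4] = 2

x = [1, 2, 1, 0, 2]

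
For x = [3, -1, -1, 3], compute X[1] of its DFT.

X[1] = Σ(n=0 to 3) x[n] · ω_4^(1n) where ω_4 = e^(-2πi/4)
= (3)·ω_4^0 + (-1)·ω_4^1 + (-1)·ω_4^2 + (3)·ω_4^3

X[1] = 4+4i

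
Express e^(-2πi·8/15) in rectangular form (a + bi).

ω_15^8 = e^(-2πi·8/15)
= cos(-2π·8/15) + i·sin(-2π·8/15)
= cos(-16π/15) + i·sin(-16π/15)

ω_15^8 = cos(-16π/15) + i·sin(-16π/15) = -0.9781+0.2079i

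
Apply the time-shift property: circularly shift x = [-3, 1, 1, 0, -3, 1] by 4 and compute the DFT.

Time shift by 4: X_shifted[k] = ω_6^(4k) · X[k]
Shifted x = [1, 0, -3, 1, -3, 1]

DFT(x[n-4]) = [-3, 3.5000+0.8660i, 4.5000+0.8660i, -7, 4.5000-0.8660i, 3.5000-0.8660i]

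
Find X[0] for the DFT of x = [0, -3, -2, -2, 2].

X[0] = Σ(n=0 to 4) x[n] · ω_5^0 = Σ x[n]
= (0) + (-3) + (-2) + (-2) + (2)

X[0] = -5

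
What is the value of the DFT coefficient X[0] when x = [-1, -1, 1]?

X[0] = Σ(n=0 to 2) x[n] · ω_3^0 = Σ x[n]
= (-1) + (-1) + (1)

X[0] = -1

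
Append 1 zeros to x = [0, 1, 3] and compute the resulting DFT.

Original 3-point DFT: [4, -2.0000+1.7321i, -2.0000-1.7321i]
Zero-padded 4-point DFT provides frequency interpolation.

DFT_4([x, 0, ...]) = [4, -3-1i, 2, -3+1i]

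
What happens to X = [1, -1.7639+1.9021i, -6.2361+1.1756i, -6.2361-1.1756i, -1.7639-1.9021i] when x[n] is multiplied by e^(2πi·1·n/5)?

Modulation property: DFT(ω_5^(-1n)·x[n]) = X[(k-1) mod 5], so circularly shift X by 1 positions.

X[k-1] = [-1.7639-1.9021i, 1, -1.7639+1.9021i, -6.2361+1.1756i, -6.2361-1.1756i]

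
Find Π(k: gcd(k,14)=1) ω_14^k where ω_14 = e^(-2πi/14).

The primitive 14th roots of unity are ω_14^k for k coprime to 14: k ∈ {1, 3, 5, 9, 11, 13}
Their product equals the constant term of the cyclotomic polynomial Φ_14(x) up to sign.
For n ≥ 3, the product of all primitive nth roots of unity is 1. (For n=1 it is 1; for n=2 it is -1.)

1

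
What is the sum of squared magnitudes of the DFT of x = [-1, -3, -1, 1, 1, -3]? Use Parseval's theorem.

Parseval: Σ|x[n]|² = (1/N)Σ|X[k]|², so Σ|X[k]|² = N·Σ|x[n]|² = 6·22.0000

Σ|X[k]|² = N·Σ|x[n]|² = 6·22.0000 = 132.0000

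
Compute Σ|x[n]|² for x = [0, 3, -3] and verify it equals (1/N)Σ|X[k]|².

Time domain:
Σ|x[n]|² = |0|² + |3|² + |-3|² = 18.0000

Frequency domain:
(1/3)Σ|X[k]|² = (1/3)(|0|² + |-5.1962i|² + |5.1962i|²) = (1/3)·54.0000 = 18.0000

Both sides agree, confirming Parseval's theorem.

Σ|x[n]|² = (1/N)Σ|X[k]|² = 18.0000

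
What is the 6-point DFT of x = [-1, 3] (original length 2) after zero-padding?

Original 2-point DFT: [2, -4]
Zero-padded 6-point DFT provides frequency interpolation.

DFT_6([x, 0, ...]) = [2, 0.5000-2.5981i, -2.5000-2.5981i, -4, -2.5000+2.5981i, 0.5000+2.5981i]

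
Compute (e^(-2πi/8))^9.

Since ω_8^8 = 1, powers reduce modulo 8.
9 mod 8 = 1
So ω_8^9 = ω_8^1 = e^(-2πi·1/8)

ω_8^9 = ω_8^1 = 0.7071-0.7071i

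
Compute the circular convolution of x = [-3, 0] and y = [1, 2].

(x ⊛ y)[n] = Σ(m=0 to 1) x[m] · y[(n-m) mod 2]

Computing each output sample:
(x ⊛ y)[0] = -3
(x ⊛ y)[1] = -6

x ⊛ y = [-3, -6]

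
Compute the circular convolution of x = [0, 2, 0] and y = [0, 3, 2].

(x ⊛ y)[n] = Σ(m=0 to 2) x[m] · y[(n-m) mod 3]

Computing each output sample:
(x ⊛ y)[0] = 4
(x ⊛ y)[1] = 0
(x ⊛ y)[2] = 6

x ⊛ y = [4, 0, 6]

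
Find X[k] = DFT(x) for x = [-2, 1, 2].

X[k] = Σ(n=0 to 2) x[n] · ω_3^(nk)
where ω_3 = e^(-2πi/3)

Computing each X[k]:
X[0] = 1
X[1] = -3.5000+0.8660i
X[2] = -3.5000-0.8660i

X = [1, -3.5000+0.8660i, -3.5000-0.8660i]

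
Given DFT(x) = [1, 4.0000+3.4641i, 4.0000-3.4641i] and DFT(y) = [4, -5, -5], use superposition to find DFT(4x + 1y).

By linearity: DFT(4x + 1y) = 4·DFT(x) + 1·DFT(y)
= 4·[1, 4.0000+3.4641i, 4.0000-3.4641i] + 1·[4, -5, -5]

Computing element-wise:
Z[0] = 4·(1) + 1·(4) = 8
Z[1] = 4·(4.0000+3.4641i) + 1·(-5) = 11.0000+13.8564i
Z[2] = 4·(4.0000-3.4641i) + 1·(-5) = 11.0000-13.8564i

DFT(4x + 1y) = 4·X + 1·Y = [8, 11.0000+13.8564i, 11.0000-13.8564i]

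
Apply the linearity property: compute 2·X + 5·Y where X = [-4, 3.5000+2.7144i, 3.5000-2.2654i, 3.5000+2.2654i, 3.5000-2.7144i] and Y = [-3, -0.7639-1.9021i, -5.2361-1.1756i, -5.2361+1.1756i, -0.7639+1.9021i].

By linearity: DFT(2x + 5y) = 2·DFT(x) + 5·DFT(y)
= 2·[-4, 3.5000+2.7144i, 3.5000-2.2654i, 3.5000+2.2654i, 3.5000-2.7144i] + 5·[-3, -0.7639-1.9021i, -5.2361-1.1756i, -5.2361+1.1756i, -0.7639+1.9021i]

Computing element-wise:
Z[0] = 2·(-4) + 5·(-3) = -23
Z[1] = 2·(3.5000+2.7144i) + 5·(-0.7639-1.9021i) = 3.1805-4.0817i
Z[2] = 2·(3.5000-2.2654i) + 5·(-5.2361-1.1756i) = -19.1805-10.4088i
Z[3] = 2·(3.5000+2.2654i) + 5·(-5.2361+1.1756i) = -19.1805+10.4088i
Z[4] = 2·(3.5000-2.7144i) + 5·(-0.7639+1.9021i) = 3.1805+4.0817i

DFT(2x + 5y) = 2·X + 5·Y = [-23, 3.1805-4.0817i, -19.1805-10.4088i, -19.1805+10.4088i, 3.1805+4.0817i]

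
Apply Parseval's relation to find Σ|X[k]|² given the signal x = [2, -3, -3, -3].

Parseval: Σ|x[n]|² = (1/N)Σ|X[k]|², so Σ|X[k]|² = N·Σ|x[n]|² = 4·31.0000

Σ|X[k]|² = N·Σ|x[n]|² = 4·31.0000 = 124.0000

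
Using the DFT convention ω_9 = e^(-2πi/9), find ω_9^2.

ω_9^2 = e^(-2πi·2/9)
= cos(-2π·2/9) + i·sin(-2π·2/9)
= cos(-4π/9) + i·sin(-4π/9)

ω_9^2 = cos(-4π/9) + i·sin(-4π/9) = 0.1736-0.9848i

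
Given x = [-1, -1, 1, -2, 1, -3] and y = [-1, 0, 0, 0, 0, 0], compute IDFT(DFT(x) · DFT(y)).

(x ⊛ y)[n] = Σ(m=0 to 5) x[m] · y[(n-m) mod 6]

Computing each output sample:
(x ⊛ y)[0] = 1
(x ⊛ y)[1] = 1
(x ⊛ y)[2] = -1
(x ⊛ y)[3] = 2
(x ⊛ y)[4] = -1
(x ⊛ y)[5] = 3

x ⊛ y = [1, 1, -1, 2, -1, 3]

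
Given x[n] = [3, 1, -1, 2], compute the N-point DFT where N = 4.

X[k] = Σ(n=0 to 3) x[n] · ω_4^(nk)
where ω_4 = e^(-2πi/4)

Computing each X[k]:
X[0] = 5
X[1] = 4+1i
X[2] = -1
X[3] = 4-1i

X = [5, 4+1i, -1, 4-1i]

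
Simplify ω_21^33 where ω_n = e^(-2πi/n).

Since ω_21^21 = 1, powers reduce modulo 21.
33 mod 21 = 12
So ω_21^33 = ω_21^12 = e^(-2πi·12/21)

ω_21^33 = ω_21^12 = -0.9010+0.4339i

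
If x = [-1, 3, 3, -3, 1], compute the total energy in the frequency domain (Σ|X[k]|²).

Parseval: Σ|x[n]|² = (1/N)Σ|X[k]|², so Σ|X[k]|² = N·Σ|x[n]|² = 5·29.0000

Σ|X[k]|² = N·Σ|x[n]|² = 5·29.0000 = 145.0000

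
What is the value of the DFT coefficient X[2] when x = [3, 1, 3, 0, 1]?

X[2] = Σ(n=0 to 4) x[n] · ω_5^(2n) where ω_5 = e^(-2πi/5)
= (3)·ω_5^0 + (1)·ω_5^2 + (3)·ω_5^4 + (0)·ω_5^6 + (1)·ω_5^8

X[2] = 2.3090+2.8532i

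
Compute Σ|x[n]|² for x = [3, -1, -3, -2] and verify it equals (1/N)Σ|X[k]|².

Time domain:
Σ|x[n]|² = |3|² + |-1|² + |-3|² + |-2|² = 23.0000

Frequency domain:
(1/4)Σ|X[k]|² = (1/4)(|-3|² + |6-1i|² + |3|² + |6+1i|²) = (1/4)·92.0000 = 23.0000

Both sides agree, confirming Parseval's theorem.

Σ|x[n]|² = (1/N)Σ|X[k]|² = 23.0000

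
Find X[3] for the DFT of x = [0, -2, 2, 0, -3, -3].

X[3] = Σ(n=0 to 5) x[n] · ω_6^(3n) where ω_6 = e^(-2πi/6)
= (0)·ω_6^0 + (-2)·ω_6^3 + (2)·ω_6^6 + (0)·ω_6^9 + (-3)·ω_6^12 + (-3)·ω_6^15

X[3] = 4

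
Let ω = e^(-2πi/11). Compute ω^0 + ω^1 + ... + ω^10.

Sum of all nth roots of unity equals 0 for n > 1 (geometric series with r ≠ 1).

0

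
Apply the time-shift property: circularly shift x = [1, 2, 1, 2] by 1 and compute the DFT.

Time shift by 1: X_shifted[k] = ω_4^(1k) · X[k]
Shifted x = [2, 1, 2, 1]

DFT(x[n-1]) = [6, 0, 2, 0]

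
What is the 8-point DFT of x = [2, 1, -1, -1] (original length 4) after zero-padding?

Original 4-point DFT: [1, 3-2i, 1, 3+2i]
Zero-padded 8-point DFT provides frequency interpolation.

DFT_8([x, 0, ...]) = [1, 3.4142+1.0000i, 3-2i, 0.5858-1.0000i, 1, 0.5858+1.0000i, 3+2i, 3.4142-1.0000i]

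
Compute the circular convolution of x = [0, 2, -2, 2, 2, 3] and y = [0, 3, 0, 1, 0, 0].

(x ⊛ y)[n] = Σ(m=0 to 5) x[m] · y[(n-m) mod 6]

Computing each output sample:
(x ⊛ y)[0] = 11
(x ⊛ y)[1] = 2
(x ⊛ y)[2] = 9
(x ⊛ y)[3] = -6
(x ⊛ y)[4] = 8
(x ⊛ y)[5] = 4

x ⊛ y = [11, 2, 9, -6, 8, 4]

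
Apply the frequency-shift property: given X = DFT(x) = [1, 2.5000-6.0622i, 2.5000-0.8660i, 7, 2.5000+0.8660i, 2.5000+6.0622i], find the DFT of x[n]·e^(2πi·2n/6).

Modulation property: DFT(ω_6^(-2n)·x[n]) = X[(k-2) mod 6], so circularly shift X by 2 positions.

X[k-2] = [2.5000+0.8660i, 2.5000+6.0622i, 1, 2.5000-6.0622i, 2.5000-0.8660i, 7]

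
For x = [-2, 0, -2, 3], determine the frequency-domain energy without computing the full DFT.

Parseval: Σ|x[n]|² = (1/N)Σ|X[k]|², so Σ|X[k]|² = N·Σ|x[n]|² = 4·17.0000

Σ|X[k]|² = N·Σ|x[n]|² = 4·17.0000 = 68.0000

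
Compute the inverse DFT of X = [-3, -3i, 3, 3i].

x[n] = (1/4) Σ(k=0 to 3) X[k] · e^(2πikn/4)

Computing each x[n]:
x[0] = 0
x[1] = 0
x[2] = 0
x[3] = -3

x = [0, 0, 0, -3]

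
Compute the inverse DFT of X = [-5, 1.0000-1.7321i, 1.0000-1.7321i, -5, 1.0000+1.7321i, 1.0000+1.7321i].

x[n] = (1/6) Σ(k=0 to 5) X[k] · e^(2πikn/6)

Computing each x[n]:
x[0] = -1
x[1] = 1
x[2] = -2
x[3] = 0
x[4] = -2
x[5] = -1

x = [-1, 1, -2, 0, -2, -1]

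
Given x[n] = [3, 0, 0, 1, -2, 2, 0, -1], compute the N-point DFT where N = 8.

X[k] = Σ(n=0 to 7) x[n] · ω_8^(nk)
where ω_8 = e^(-2πi/8)

Computing each X[k]:
X[0] = 3
X[1] = 2.1716
X[2] = 1-2i
X[3] = 7.8284
X[4] = -1
X[5] = 7.8284
X[6] = 1+2i
X[7] = 2.1716

X = [3, 2.1716, 1-2i, 7.8284, -1, 7.8284, 1+2i, 2.1716]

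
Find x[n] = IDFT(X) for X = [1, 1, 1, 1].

x[n] = (1/4) Σ(k=0 to 3) X[k] · e^(2πikn/4)

Computing each x[n]:
x[0] = 1
x[1] = 0
x[2] = 0
x[3] = 0

x = [1, 0, 0, 0]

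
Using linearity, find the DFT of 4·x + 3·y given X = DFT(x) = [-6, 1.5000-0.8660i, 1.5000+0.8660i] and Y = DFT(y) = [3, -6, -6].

By linearity: DFT(4x + 3y) = 4·DFT(x) + 3·DFT(y)
= 4·[-6, 1.5000-0.8660i, 1.5000+0.8660i] + 3·[3, -6, -6]

Computing element-wise:
Z[0] = 4·(-6) + 3·(3) = -15
Z[1] = 4·(1.5000-0.8660i) + 3·(-6) = -12.0000-3.4640i
Z[2] = 4·(1.5000+0.8660i) + 3·(-6) = -12.0000+3.4640i

DFT(4x + 3y) = 4·X + 3·Y = [-15, -12.0000-3.4640i, -12.0000+3.4640i]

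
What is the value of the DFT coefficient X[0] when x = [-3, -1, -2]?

X[0] = Σ(n=0 to 2) x[n] · ω_3^0 = Σ x[n]
= (-3) + (-1) + (-2)

X[0] = -6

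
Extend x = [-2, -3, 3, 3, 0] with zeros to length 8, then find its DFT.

Original 5-point DFT: [1, -7.7812+2.8532i, 2.2812+1.7634i, 2.2812-1.7634i, -7.7812-2.8532i]
Zero-padded 8-point DFT provides frequency interpolation.

DFT_8([x, 0, ...]) = [1, -6.2426-3.0000i, -5+6i, 2.2426+3.0000i, 1, 2.2426-3.0000i, -5-6i, -6.2426+3.0000i]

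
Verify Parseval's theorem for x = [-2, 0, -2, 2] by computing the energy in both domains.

Time domain:
Σ|x[n]|² = |-2|² + |0|² + |-2|² + |2|² = 12.0000

Frequency domain:
(1/4)Σ|X[k]|² = (1/4)(|-2|² + |2i|² + |-6|² + |-2i|²) = (1/4)·48.0000 = 12.0000

Both sides agree, confirming Parseval's theorem.

Σ|x[n]|² = (1/N)Σ|X[k]|² = 12.0000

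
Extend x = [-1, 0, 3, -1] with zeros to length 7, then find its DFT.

Original 4-point DFT: [1, -4-1i, 3, -4+1i]
Zero-padded 7-point DFT provides frequency interpolation.

DFT_7([x, 0, ...]) = [1, -0.7666-2.4909i, -4.3264+0.5198i, 1.0930+3.3204i, 1.0930-3.3204i, -4.3264-0.5198i, -0.7666+2.4909i]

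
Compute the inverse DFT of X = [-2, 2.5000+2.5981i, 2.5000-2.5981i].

x[n] = (1/3) Σ(k=0 to 2) X[k] · e^(2πikn/3)

Computing each x[n]:
x[0] = 1
x[1] = -3
x[2] = 0

x = [1, -3, 0]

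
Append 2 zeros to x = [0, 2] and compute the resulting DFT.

Original 2-point DFT: [2, -2]
Zero-padded 4-point DFT provides frequency interpolation.

DFT_4([x, 0, ...]) = [2, -2i, -2, 2i]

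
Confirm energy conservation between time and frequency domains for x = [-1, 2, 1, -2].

Time domain:
Σ|x[n]|² = |-1|² + |2|² + |1|² + |-2|² = 10.0000

Frequency domain:
(1/4)Σ|X[k]|² = (1/4)(|0|² + |-2-4i|² + |0|² + |-2+4i|²) = (1/4)·40.0000 = 10.0000

Both sides agree, confirming Parseval's theorem.

Σ|x[n]|² = (1/N)Σ|X[k]|² = 10.0000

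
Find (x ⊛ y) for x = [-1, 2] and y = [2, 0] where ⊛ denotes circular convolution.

(x ⊛ y)[n] = Σ(m=0 to 1) x[m] · y[(n-m) mod 2]

Computing each output sample:
(x ⊛ y)[0] = -2
(x ⊛ y)[1] = 4

x ⊛ y = [-2, 4]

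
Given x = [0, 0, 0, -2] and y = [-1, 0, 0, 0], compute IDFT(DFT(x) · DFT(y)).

(x ⊛ y)[n] = Σ(m=0 to 3) x[m] · y[(n-m) mod 4]

Computing each output sample:
(x ⊛ y)[0] = 0
(x ⊛ y)[1] = 0
(x ⊛ y)[2] = 0
(x ⊛ y)[3] = 2

x ⊛ y = [0, 0, 0, 2]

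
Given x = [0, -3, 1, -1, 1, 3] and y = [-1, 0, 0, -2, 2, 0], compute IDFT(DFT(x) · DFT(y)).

(x ⊛ y)[n] = Σ(m=0 to 5) x[m] · y[(n-m) mod 6]

Computing each output sample:
(x ⊛ y)[0] = 4
(x ⊛ y)[1] = -1
(x ⊛ y)[2] = -5
(x ⊛ y)[3] = 7
(x ⊛ y)[4] = 5
(x ⊛ y)[5] = -11

x ⊛ y = [4, -1, -5, 7, 5, -11]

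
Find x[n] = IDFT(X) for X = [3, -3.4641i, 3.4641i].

x[n] = (1/3) Σ(k=0 to 2) X[k] · e^(2πikn/3)

Computing each x[n]:
x[0] = 1
x[1] = 3
x[2] = -1

x = [1, 3, -1]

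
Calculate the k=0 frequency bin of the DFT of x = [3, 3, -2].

X[0] = Σ(n=0 to 2) x[n] · ω_3^0 = Σ x[n]
= (3) + (3) + (-2)

X[0] = 4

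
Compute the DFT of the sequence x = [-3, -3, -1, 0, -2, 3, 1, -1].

X[k] = Σ(n=0 to 7) x[n] · ω_8^(nk)
where ω_8 = e^(-2πi/8)

Computing each X[k]:
X[0] = -6
X[1] = -5.9497+5.5355i
X[2] = -5-1i
X[3] = 3.9497+1.5355i
X[4] = -4
X[5] = 3.9497-1.5355i
X[6] = -5+1i
X[7] = -5.9497-5.5355i

X = [-6, -5.9497+5.5355i, -5-1i, 3.9497+1.5355i, -4, 3.9497-1.5355i, -5+1i, -5.9497-5.5355i]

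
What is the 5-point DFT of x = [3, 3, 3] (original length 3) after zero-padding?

Original 3-point DFT: [9, 0, 0]
Zero-padded 5-point DFT provides frequency interpolation.

DFT_5([x, 0, ...]) = [9, 1.5000-4.6165i, 1.5000+1.0898i, 1.5000-1.0898i, 1.5000+4.6165i]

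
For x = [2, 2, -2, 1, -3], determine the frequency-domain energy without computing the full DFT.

Parseval: Σ|x[n]|² = (1/N)Σ|X[k]|², so Σ|X[k]|² = N·Σ|x[n]|² = 5·22.0000

Σ|X[k]|² = N·Σ|x[n]|² = 5·22.0000 = 110.0000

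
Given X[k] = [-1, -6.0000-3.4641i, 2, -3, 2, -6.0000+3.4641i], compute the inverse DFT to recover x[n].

x[n] = (1/6) Σ(k=0 to 5) X[k] · e^(2πikn/6)

Computing each x[n]:
x[0] = -2
x[1] = 0
x[2] = 1
x[3] = 3
x[4] = -1
x[5] = -2

x = [-2, 0, 1, 3, -1, -2]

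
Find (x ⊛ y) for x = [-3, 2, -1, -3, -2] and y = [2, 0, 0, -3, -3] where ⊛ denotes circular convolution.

(x ⊛ y)[n] = Σ(m=0 to 4) x[m] · y[(n-m) mod 5]

Computing each output sample:
(x ⊛ y)[0] = -9
(x ⊛ y)[1] = 16
(x ⊛ y)[2] = 13
(x ⊛ y)[3] = 9
(x ⊛ y)[4] = -1

x ⊛ y = [-9, 16, 13, 9, -1]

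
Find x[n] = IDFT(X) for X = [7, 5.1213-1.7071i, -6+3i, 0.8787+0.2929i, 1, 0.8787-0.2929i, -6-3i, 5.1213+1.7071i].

x[n] = (1/8) Σ(k=0 to 7) X[k] · e^(2πikn/8)

Computing each x[n]:
x[0] = 1
x[1] = 1
x[2] = 3
x[3] = 1
x[4] = -2
x[5] = -1
x[6] = 2
x[7] = 2

x = [1, 1, 3, 1, -2, -1, 2, 2]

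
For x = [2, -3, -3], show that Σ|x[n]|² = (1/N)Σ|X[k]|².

Time domain:
Σ|x[n]|² = |2|² + |-3|² + |-3|² = 22.0000

Frequency domain:
(1/3)Σ|X[k]|² = (1/3)(|-4|² + |5|² + |5|²) = (1/3)·66.0000 = 22.0000

Both sides agree, confirming Parseval's theorem.

Σ|x[n]|² = (1/N)Σ|X[k]|² = 22.0000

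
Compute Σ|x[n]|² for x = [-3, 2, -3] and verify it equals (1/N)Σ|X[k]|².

Time domain:
Σ|x[n]|² = |-3|² + |2|² + |-3|² = 22.0000

Frequency domain:
(1/3)Σ|X[k]|² = (1/3)(|-4|² + |-2.5000-4.3301i|² + |-2.5000+4.3301i|²) = (1/3)·66.0000 = 22.0000

Both sides agree, confirming Parseval's theorem.

Σ|x[n]|² = (1/N)Σ|X[k]|² = 22.0000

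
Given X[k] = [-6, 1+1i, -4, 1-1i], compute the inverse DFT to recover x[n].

x[n] = (1/4) Σ(k=0 to 3) X[k] · e^(2πikn/4)

Computing each x[n]:
x[0] = -2
x[1] = -1
x[2] = -3
x[3] = 0

x = [-2, -1, -3, 0]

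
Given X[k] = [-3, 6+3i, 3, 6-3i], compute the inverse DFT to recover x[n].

x[n] = (1/4) Σ(k=0 to 3) X[k] · e^(2πikn/4)

Computing each x[n]:
x[0] = 3
x[1] = -3
x[2] = -3
x[3] = 0

x = [3, -3, -3, 0]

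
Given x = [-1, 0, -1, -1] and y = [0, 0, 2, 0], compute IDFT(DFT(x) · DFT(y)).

(x ⊛ y)[n] = Σ(m=0 to 3) x[m] · y[(n-m) mod 4]

Computing each output sample:
(x ⊛ y)[0] = -2
(x ⊛ y)[1] = -2
(x ⊛ y)[2] = -2
(x ⊛ y)[3] = 0

x ⊛ y = [-2, -2, -2, 0]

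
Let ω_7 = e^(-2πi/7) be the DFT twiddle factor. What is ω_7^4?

ω_7^4 = e^(-2πi·4/7)
= cos(-2π·4/7) + i·sin(-2π·4/7)
= cos(-8π/7) + i·sin(-8π/7)

ω_7^4 = cos(-8π/7) + i·sin(-8π/7) = -0.9010+0.4339i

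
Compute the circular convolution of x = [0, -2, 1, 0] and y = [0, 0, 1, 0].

(x ⊛ y)[n] = Σ(m=0 to 3) x[m] · y[(n-m) mod 4]

Computing each output sample:
(x ⊛ y)[0] = 1
(x ⊛ y)[1] = 0
(x ⊛ y)[2] = 0
(x ⊛ y)[3] = -2

x ⊛ y = [1, 0, 0, -2]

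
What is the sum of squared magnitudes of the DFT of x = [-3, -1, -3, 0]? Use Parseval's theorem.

Parseval: Σ|x[n]|² = (1/N)Σ|X[k]|², so Σ|X[k]|² = N·Σ|x[n]|² = 4·19.0000

Σ|X[k]|² = N·Σ|x[n]|² = 4·19.0000 = 76.0000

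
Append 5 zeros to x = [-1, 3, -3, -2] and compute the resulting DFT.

Original 4-point DFT: [-3, 2-5i, -5, 2+5i]
Zero-padded 9-point DFT provides frequency interpolation.

DFT_9([x, 0, ...]) = [-3, 1.7772+2.7581i, 3.3400-3.6604i, -3.0000-5.1962i, -5.1172-1.2224i, -5.1172+1.2224i, -3.0000+5.1962i, 3.3400+3.6604i, 1.7772-2.7581i]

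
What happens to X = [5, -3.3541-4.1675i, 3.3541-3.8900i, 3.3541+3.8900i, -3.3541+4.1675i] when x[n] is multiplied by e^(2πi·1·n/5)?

Modulation property: DFT(ω_5^(-1n)·x[n]) = X[(k-1) mod 5], so circularly shift X by 1 positions.

X[k-1] = [-3.3541+4.1675i, 5, -3.3541-4.1675i, 3.3541-3.8900i, 3.3541+3.8900i]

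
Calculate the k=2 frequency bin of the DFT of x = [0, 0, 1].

X[2] = Σ(n=0 to 2) x[n] · ω_3^(2n) where ω_3 = e^(-2πi/3)
= (0)·ω_3^0 + (0)·ω_3^2 + (1)·ω_3^4

X[2] = -0.5000-0.8660i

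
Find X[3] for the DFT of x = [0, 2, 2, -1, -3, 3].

X[3] = Σ(n=0 to 5) x[n] · ω_6^(3n) where ω_6 = e^(-2πi/6)
= (0)·ω_6^0 + (2)·ω_6^3 + (2)·ω_6^6 + (-1)·ω_6^9 + (-3)·ω_6^12 + (3)·ω_6^15

X[3] = -5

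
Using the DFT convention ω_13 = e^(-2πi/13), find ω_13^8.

ω_13^8 = e^(-2πi·8/13)
= cos(-2π·8/13) + i·sin(-2π·8/13)
= cos(-16π/13) + i·sin(-16π/13)

ω_13^8 = cos(-16π/13) + i·sin(-16π/13) = -0.7485+0.6631i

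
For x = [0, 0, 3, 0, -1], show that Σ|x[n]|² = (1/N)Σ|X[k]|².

Time domain:
Σ|x[n]|² = |0|² + |0|² + |3|² + |0|² + |-1|² = 10.0000

Frequency domain:
(1/5)Σ|X[k]|² = (1/5)(|2|² + |-2.7361-2.7144i|² + |1.7361+2.2654i|² + |1.7361-2.2654i|² + |-2.7361+2.7144i|²) = (1/5)·50.0000 = 10.0000

Both sides agree, confirming Parseval's theorem.

Σ|x[n]|² = (1/N)Σ|X[k]|² = 10.0000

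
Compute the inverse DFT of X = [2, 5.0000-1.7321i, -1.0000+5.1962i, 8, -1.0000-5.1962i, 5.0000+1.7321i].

x[n] = (1/6) Σ(k=0 to 5) X[k] · e^(2πikn/6)

Computing each x[n]:
x[0] = 3
x[1] = -1
x[2] = 3
x[3] = -3
x[4] = -1
x[5] = 1

x = [3, -1, 3, -3, -1, 1]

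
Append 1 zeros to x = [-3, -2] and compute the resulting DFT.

Original 2-point DFT: [-5, -1]
Zero-padded 3-point DFT provides frequency interpolation.

DFT_3([x, 0, ...]) = [-5, -2.0000+1.7321i, -2.0000-1.7321i]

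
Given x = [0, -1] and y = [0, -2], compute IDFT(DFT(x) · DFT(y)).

(x ⊛ y)[n] = Σ(m=0 to 1) x[m] · y[(n-m) mod 2]

Computing each output sample:
(x ⊛ y)[0] = 2
(x ⊛ y)[1] = 0

x ⊛ y = [2, 0]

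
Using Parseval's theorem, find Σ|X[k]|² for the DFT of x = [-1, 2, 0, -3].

Parseval: Σ|x[n]|² = (1/N)Σ|X[k]|², so Σ|X[k]|² = N·Σ|x[n]|² = 4·14.0000

Σ|X[k]|² = N·Σ|x[n]|² = 4·14.0000 = 56.0000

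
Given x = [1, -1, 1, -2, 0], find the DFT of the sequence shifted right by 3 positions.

Time shift by 3: X_shifted[k] = ω_5^(3k) · X[k]
Shifted x = [1, -2, 0, 1, -1]

DFT(x[n-3]) = [-1, -0.7361+1.5388i, 3.7361-0.3633i, 3.7361+0.3633i, -0.7361-1.5388i]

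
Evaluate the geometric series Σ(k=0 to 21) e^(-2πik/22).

Sum of all nth roots of unity equals 0 for n > 1 (geometric series with r ≠ 1).

0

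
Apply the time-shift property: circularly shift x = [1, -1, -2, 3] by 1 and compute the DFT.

Time shift by 1: X_shifted[k] = ω_4^(1k) · X[k]
Shifted x = [3, 1, -1, -2]

DFT(x[n-1]) = [1, 4-3i, 3, 4+3i]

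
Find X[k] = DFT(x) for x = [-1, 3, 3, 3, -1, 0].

X[k] = Σ(n=0 to 5) x[n] · ω_6^(nk)
where ω_6 = e^(-2πi/6)

Computing each X[k]:
X[0] = 7
X[1] = -3.5000-6.0622i
X[2] = -0.5000+0.8660i
X[3] = -5
X[4] = -0.5000-0.8660i
X[5] = -3.5000+6.0622i

X = [7, -3.5000-6.0622i, -0.5000+0.8660i, -5, -0.5000-0.8660i, -3.5000+6.0622i]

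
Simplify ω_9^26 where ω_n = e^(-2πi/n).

Since ω_9^9 = 1, powers reduce modulo 9.
26 mod 9 = 8
So ω_9^26 = ω_9^8 = e^(-2πi·8/9)

ω_9^26 = ω_9^8 = 0.7660+0.6428i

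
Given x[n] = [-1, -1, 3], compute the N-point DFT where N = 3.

X[k] = Σ(n=0 to 2) x[n] · ω_3^(nk)
where ω_3 = e^(-2πi/3)

Computing each X[k]:
X[0] = 1
X[1] = -2.0000+3.4641i
X[2] = -2.0000-3.4641i

X = [1, -2.0000+3.4641i, -2.0000-3.4641i]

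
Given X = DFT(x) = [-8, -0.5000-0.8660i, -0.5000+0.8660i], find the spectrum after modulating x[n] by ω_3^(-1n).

Modulation property: DFT(ω_3^(-1n)·x[n]) = X[(k-1) mod 3], so circularly shift X by 1 positions.

X[k-1] = [-0.5000+0.8660i, -8, -0.5000-0.8660i]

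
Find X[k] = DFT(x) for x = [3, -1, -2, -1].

X[k] = Σ(n=0 to 3) x[n] · ω_4^(nk)
where ω_4 = e^(-2πi/4)

Computing each X[k]:
X[0] = -1
X[1] = 5
X[2] = 3
X[3] = 5

X = [-1, 5, 3, 5]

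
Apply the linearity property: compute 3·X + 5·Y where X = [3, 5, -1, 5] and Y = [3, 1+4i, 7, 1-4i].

By linearity: DFT(3x + 5y) = 3·DFT(x) + 5·DFT(y)
= 3·[3, 5, -1, 5] + 5·[3, 1+4i, 7, 1-4i]

Computing element-wise:
Z[0] = 3·(3) + 5·(3) = 24
Z[1] = 3·(5) + 5·(1+4i) = 20+20i
Z[2] = 3·(-1) + 5·(7) = 32
Z[3] = 3·(5) + 5·(1-4i) = 20-20i

DFT(3x + 5y) = 3·X + 5·Y = [24, 20+20i, 32, 20-20i]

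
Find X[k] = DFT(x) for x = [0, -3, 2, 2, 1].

X[k] = Σ(n=0 to 4) x[n] · ω_5^(nk)
where ω_5 = e^(-2πi/5)

Computing each X[k]:
X[0] = 2
X[1] = -3.8541+3.8042i
X[2] = 2.8541+2.3511i
X[3] = 2.8541-2.3511i
X[4] = -3.8541-3.8042i

X = [2, -3.8541+3.8042i, 2.8541+2.3511i, 2.8541-2.3511i, -3.8541-3.8042i]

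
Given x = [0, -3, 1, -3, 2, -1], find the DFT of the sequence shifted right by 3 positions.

Time shift by 3: X_shifted[k] = ω_6^(3k) · X[k]
Shifted x = [-3, 2, -1, 0, -3, 1]

DFT(x[n-3]) = [-4, 0.5000-2.5981i, -2.5000+0.8660i, -10, -2.5000-0.8660i, 0.5000+2.5981i]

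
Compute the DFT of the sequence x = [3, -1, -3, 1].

X[k] = Σ(n=0 to 3) x[n] · ω_4^(nk)
where ω_4 = e^(-2πi/4)

Computing each X[k]:
X[0] = 0
X[1] = 6+2i
X[2] = 0
X[3] = 6-2i

X = [0, 6+2i, 0, 6-2i]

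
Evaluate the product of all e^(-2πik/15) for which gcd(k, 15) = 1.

The primitive 15th roots of unity are ω_15^k for k coprime to 15: k ∈ {1, 2, 4, 7, 8, 11, 13, 14}
Their product equals the constant term of the cyclotomic polynomial Φ_15(x) up to sign.
For n ≥ 3, the product of all primitive nth roots of unity is 1. (For n=1 it is 1; for n=2 it is -1.)

1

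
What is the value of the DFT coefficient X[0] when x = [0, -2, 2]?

X[0] = Σ(n=0 to 2) x[n] · ω_3^0 = Σ x[n]
= (0) + (-2) + (2)

X[0] = 0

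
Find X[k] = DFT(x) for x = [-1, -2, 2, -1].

X[k] = Σ(n=0 to 3) x[n] · ω_4^(nk)
where ω_4 = e^(-2πi/4)

Computing each X[k]:
X[0] = -2
X[1] = -3+1i
X[2] = 4
X[3] = -3-1i

X = [-2, -3+1i, 4, -3-1i]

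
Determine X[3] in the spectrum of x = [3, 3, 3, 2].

X[3] = Σ(n=0 to 3) x[n] · ω_4^(3n) where ω_4 = e^(-2πi/4)
= (3)·ω_4^0 + (3)·ω_4^3 + (3)·ω_4^6 + (2)·ω_4^9

X[3] = 1i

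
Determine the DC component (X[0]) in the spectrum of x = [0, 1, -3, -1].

X[0] = Σ(n=0 to 3) x[n] · ω_4^0 = Σ x[n]
= (0) + (1) + (-3) + (-1)

X[0] = -3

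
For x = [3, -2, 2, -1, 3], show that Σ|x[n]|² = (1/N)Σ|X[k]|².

Time domain:
Σ|x[n]|² = |3|² + |-2|² + |2|² + |-1|² + |3|² = 27.0000

Frequency domain:
(1/5)Σ|X[k]|² = (1/5)(|5|² + |2.5000+2.9919i|² + |2.5000+5.7921i|² + |2.5000-5.7921i|² + |2.5000-2.9919i|²) = (1/5)·135.0000 = 27.0000

Both sides agree, confirming Parseval's theorem.

Σ|x[n]|² = (1/N)Σ|X[k]|² = 27.0000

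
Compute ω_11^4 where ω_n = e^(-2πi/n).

ω_11^4 = e^(-2πi·4/11)
= cos(-2π·4/11) + i·sin(-2π·4/11)
= cos(-8π/11) + i·sin(-8π/11)

ω_11^4 = cos(-8π/11) + i·sin(-8π/11) = -0.6549-0.7557i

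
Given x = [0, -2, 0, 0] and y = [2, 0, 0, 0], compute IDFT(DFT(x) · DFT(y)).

(x ⊛ y)[n] = Σ(m=0 to 3) x[m] · y[(n-m) mod 4]

Computing each output sample:
(x ⊛ y)[0] = 0
(x ⊛ y)[1] = -4
(x ⊛ y)[2] = 0
(x ⊛ y)[3] = 0

x ⊛ y = [0, -4, 0, 0]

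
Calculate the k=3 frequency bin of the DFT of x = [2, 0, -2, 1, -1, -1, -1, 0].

X[3] = Σ(n=0 to 7) x[n] · ω_8^(3n) where ω_8 = e^(-2πi/8)
= (2)·ω_8^0 + (0)·ω_8^3 + (-2)·ω_8^6 + (1)·ω_8^9 + (-1)·ω_8^12 + (-1)·ω_8^15 + (-1)·ω_8^18 + (0)·ω_8^21

X[3] = 3.0000-2.4142i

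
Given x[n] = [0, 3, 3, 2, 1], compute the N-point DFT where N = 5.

X[k] = Σ(n=0 to 4) x[n] · ω_5^(nk)
where ω_5 = e^(-2πi/5)

Computing each X[k]:
X[0] = 9
X[1] = -2.8090-2.4899i
X[2] = -1.6910-0.2245i
X[3] = -1.6910+0.2245i
X[4] = -2.8090+2.4899i

X = [9, -2.8090-2.4899i, -1.6910-0.2245i, -1.6910+0.2245i, -2.8090+2.4899i]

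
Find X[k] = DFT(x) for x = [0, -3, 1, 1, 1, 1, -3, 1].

X[k] = Σ(n=0 to 7) x[n] · ω_8^(nk)
where ω_8 = e^(-2πi/8)

Computing each X[k]:
X[0] = -1
X[1] = -3.8284-1.1716i
X[2] = 3+4i
X[3] = 1.8284+6.8284i
X[4] = -1
X[5] = 1.8284-6.8284i
X[6] = 3-4i
X[7] = -3.8284+1.1716i

X = [-1, -3.8284-1.1716i, 3+4i, 1.8284+6.8284i, -1, 1.8284-6.8284i, 3-4i, -3.8284+1.1716i]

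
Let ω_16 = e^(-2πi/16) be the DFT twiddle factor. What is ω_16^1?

ω_16^1 = e^(-2πi·1/16)
= cos(-2π·1/16) + i·sin(-2π·1/16)
= cos(-2π/16) + i·sin(-2π/16)

ω_16^1 = cos(-2π/16) + i·sin(-2π/16) = 0.9239-0.3827i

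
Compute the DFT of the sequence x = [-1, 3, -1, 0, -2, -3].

X[k] = Σ(n=0 to 5) x[n] · ω_6^(nk)
where ω_6 = e^(-2πi/6)

Computing each X[k]:
X[0] = -4
X[1] = 0.5000-6.0622i
X[2] = 0.5000-4.3301i
X[3] = -4
X[4] = 0.5000+4.3301i
X[5] = 0.5000+6.0622i

X = [-4, 0.5000-6.0622i, 0.5000-4.3301i, -4, 0.5000+4.3301i, 0.5000+6.0622i]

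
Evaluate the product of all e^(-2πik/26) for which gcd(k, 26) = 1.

The primitive 26th roots of unity are ω_26^k for k coprime to 26: k ∈ {1, 3, 5, 7, 9, 11, 15, 17, 19, 21, 23, 25}
Their product equals the constant term of the cyclotomic polynomial Φ_26(x) up to sign.
For n ≥ 3, the product of all primitive nth roots of unity is 1. (For n=1 it is 1; for n=2 it is -1.)

1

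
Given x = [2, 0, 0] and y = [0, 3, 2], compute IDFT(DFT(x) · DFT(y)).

(x ⊛ y)[n] = Σ(m=0 to 2) x[m] · y[(n-m) mod 3]

Computing each output sample:
(x ⊛ y)[0] = 0
(x ⊛ y)[1] = 6
(x ⊛ y)[2] = 4

x ⊛ y = [0, 6, 4]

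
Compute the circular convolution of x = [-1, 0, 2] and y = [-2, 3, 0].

(x ⊛ y)[n] = Σ(m=0 to 2) x[m] · y[(n-m) mod 3]

Computing each output sample:
(x ⊛ y)[0] = 8
(x ⊛ y)[1] = -3
(x ⊛ y)[2] = -4

x ⊛ y = [8, -3, -4]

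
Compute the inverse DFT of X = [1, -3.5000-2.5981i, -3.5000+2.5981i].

x[n] = (1/3) Σ(k=0 to 2) X[k] · e^(2πikn/3)

Computing each x[n]:
x[0] = -2
x[1] = 3
x[2] = 0

x = [-2, 3, 0]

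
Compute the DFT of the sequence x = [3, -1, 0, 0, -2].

X[k] = Σ(n=0 to 4) x[n] · ω_5^(nk)
where ω_5 = e^(-2πi/5)

Computing each X[k]:
X[0] = 0
X[1] = 2.0729-0.9511i
X[2] = 5.4271-0.5878i
X[3] = 5.4271+0.5878i
X[4] = 2.0729+0.9511i

X = [0, 2.0729-0.9511i, 5.4271-0.5878i, 5.4271+0.5878i, 2.0729+0.9511i]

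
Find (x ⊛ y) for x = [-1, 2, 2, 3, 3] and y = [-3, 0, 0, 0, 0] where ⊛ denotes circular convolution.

(x ⊛ y)[n] = Σ(m=0 to 4) x[m] · y[(n-m) mod 5]

Computing each output sample:
(x ⊛ y)[0] = 3
(x ⊛ y)[1] = -6
(x ⊛ y)[2] = -6
(x ⊛ y)[3] = -9
(x ⊛ y)[4] = -9

x ⊛ y = [3, -6, -6, -9, -9]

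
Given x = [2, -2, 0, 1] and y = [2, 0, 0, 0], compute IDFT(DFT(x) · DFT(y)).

(x ⊛ y)[n] = Σ(m=0 to 3) x[m] · y[(n-m) mod 4]

Computing each output sample:
(x ⊛ y)[0] = 4
(x ⊛ y)[1] = -4
(x ⊛ y)[2] = 0
(x ⊛ y)[3] = 2

x ⊛ y = [4, -4, 0, 2]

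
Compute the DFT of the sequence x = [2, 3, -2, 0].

X[k] = Σ(n=0 to 3) x[n] · ω_4^(nk)
where ω_4 = e^(-2πi/4)

Computing each X[k]:
X[0] = 3
X[1] = 4-3i
X[2] = -3
X[3] = 4+3i

X = [3, 4-3i, -3, 4+3i]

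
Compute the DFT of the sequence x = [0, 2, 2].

X[k] = Σ(n=0 to 2) x[n] · ω_3^(nk)
where ω_3 = e^(-2πi/3)

Computing each X[k]:
X[0] = 4
X[1] = -2
X[2] = -2

X = [4, -2, -2]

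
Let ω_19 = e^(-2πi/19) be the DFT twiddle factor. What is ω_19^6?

ω_19^6 = e^(-2πi·6/19)
= cos(-2π·6/19) + i·sin(-2π·6/19)
= cos(-12π/19) + i·sin(-12π/19)

ω_19^6 = cos(-12π/19) + i·sin(-12π/19) = -0.4017-0.9158i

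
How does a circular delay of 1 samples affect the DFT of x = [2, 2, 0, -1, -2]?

Time shift by 1: X_shifted[k] = ω_5^(1k) · X[k]
Shifted x = [-2, 2, 2, 0, -1]

DFT(x[n-1]) = [1, -3.3090-4.0287i, -2.1910+0.1388i, -2.1910-0.1388i, -3.3090+4.0287i]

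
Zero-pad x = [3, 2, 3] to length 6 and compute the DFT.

Original 3-point DFT: [8, 0.5000+0.8660i, 0.5000-0.8660i]
Zero-padded 6-point DFT provides frequency interpolation.

DFT_6([x, 0, ...]) = [8, 2.5000-4.3301i, 0.5000+0.8660i, 4, 0.5000-0.8660i, 2.5000+4.3301i]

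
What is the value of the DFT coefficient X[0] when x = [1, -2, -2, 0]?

X[0] = Σ(n=0 to 3) x[n] · ω_4^0 = Σ x[n]
= (1) + (-2) + (-2) + (0)

X[0] = -3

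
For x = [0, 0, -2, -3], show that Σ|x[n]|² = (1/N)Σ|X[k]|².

Time domain:
Σ|x[n]|² = |0|² + |0|² + |-2|² + |-3|² = 13.0000

Frequency domain:
(1/4)Σ|X[k]|² = (1/4)(|-5|² + |2-3i|² + |1|² + |2+3i|²) = (1/4)·52.0000 = 13.0000

Both sides agree, confirming Parseval's theorem.

Σ|x[n]|² = (1/N)Σ|X[k]|² = 13.0000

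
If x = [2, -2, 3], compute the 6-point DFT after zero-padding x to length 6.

Original 3-point DFT: [3, 1.5000+4.3301i, 1.5000-4.3301i]
Zero-padded 6-point DFT provides frequency interpolation.

DFT_6([x, 0, ...]) = [3, -0.5000-0.8660i, 1.5000+4.3301i, 7, 1.5000-4.3301i, -0.5000+0.8660i]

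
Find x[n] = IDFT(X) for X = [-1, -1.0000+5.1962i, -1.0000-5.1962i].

x[n] = (1/3) Σ(k=0 to 2) X[k] · e^(2πikn/3)

Computing each x[n]:
x[0] = -1
x[1] = -3
x[2] = 3

x = [-1, -3, 3]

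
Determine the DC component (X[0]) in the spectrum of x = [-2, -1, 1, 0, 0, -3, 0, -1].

X[0] = Σ(n=0 to 7) x[n] · ω_8^0 = Σ x[n]
= (-2) + (-1) + (1) + (0) + (0) + (-3) + (0) + (-1)

X[0] = -6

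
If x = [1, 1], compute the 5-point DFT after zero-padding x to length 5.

Original 2-point DFT: [2, 0]
Zero-padded 5-point DFT provides frequency interpolation.

DFT_5([x, 0, ...]) = [2, 1.3090-0.9511i, 0.1910-0.5878i, 0.1910+0.5878i, 1.3090+0.9511i]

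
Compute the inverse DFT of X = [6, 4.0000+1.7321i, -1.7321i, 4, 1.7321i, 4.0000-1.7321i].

x[n] = (1/6) Σ(k=0 to 5) X[k] · e^(2πikn/6)

Computing each x[n]:
x[0] = 3
x[1] = 1
x[2] = 0
x[3] = -1
x[4] = 2
x[5] = 1

x = [3, 1, 0, -1, 2, 1]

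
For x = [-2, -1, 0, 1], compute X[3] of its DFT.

X[3] = Σ(n=0 to 3) x[n] · ω_4^(3n) where ω_4 = e^(-2πi/4)
= (-2)·ω_4^0 + (-1)·ω_4^3 + (0)·ω_4^6 + (1)·ω_4^9

X[3] = -2-2i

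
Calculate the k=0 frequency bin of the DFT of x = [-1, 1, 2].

X[0] = Σ(n=0 to 2) x[n] · ω_3^0 = Σ x[n]
= (-1) + (1) + (2)

X[0] = 2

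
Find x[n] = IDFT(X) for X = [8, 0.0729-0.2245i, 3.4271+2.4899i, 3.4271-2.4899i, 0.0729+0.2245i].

x[n] = (1/5) Σ(k=0 to 4) X[k] · e^(2πikn/5)

Computing each x[n]:
x[0] = 3
x[1] = 0
x[2] = 3
x[3] = 1
x[4] = 1

x = [3, 0, 3, 1, 1]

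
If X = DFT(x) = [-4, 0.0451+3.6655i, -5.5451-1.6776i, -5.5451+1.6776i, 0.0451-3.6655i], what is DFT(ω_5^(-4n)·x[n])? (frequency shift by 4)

Modulation property: DFT(ω_5^(-4n)·x[n]) = X[(k-4) mod 5], so circularly shift X by 4 positions.

X[k-4] = [0.0451+3.6655i, -5.5451-1.6776i, -5.5451+1.6776i, 0.0451-3.6655i, -4]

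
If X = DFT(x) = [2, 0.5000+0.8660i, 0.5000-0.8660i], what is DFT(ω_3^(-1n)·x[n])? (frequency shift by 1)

Modulation property: DFT(ω_3^(-1n)·x[n]) = X[(k-1) mod 3], so circularly shift X by 1 positions.

X[k-1] = [0.5000-0.8660i, 2, 0.5000+0.8660i]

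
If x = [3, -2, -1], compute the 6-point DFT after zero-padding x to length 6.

Original 3-point DFT: [0, 4.5000+0.8660i, 4.5000-0.8660i]
Zero-padded 6-point DFT provides frequency interpolation.

DFT_6([x, 0, ...]) = [0, 2.5000+2.5981i, 4.5000+0.8660i, 4, 4.5000-0.8660i, 2.5000-2.5981i]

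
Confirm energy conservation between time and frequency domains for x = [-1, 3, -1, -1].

Time domain:
Σ|x[n]|² = |-1|² + |3|² + |-1|² + |-1|² = 12.0000

Frequency domain:
(1/4)Σ|X[k]|² = (1/4)(|0|² + |-4i|² + |-4|² + |4i|²) = (1/4)·48.0000 = 12.0000

Both sides agree, confirming Parseval's theorem.

Σ|x[n]|² = (1/N)Σ|X[k]|² = 12.0000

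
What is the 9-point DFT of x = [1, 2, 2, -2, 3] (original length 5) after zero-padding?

Original 5-point DFT: [6, 2.5451-1.4001i, -3.0451+4.3920i, -3.0451-4.3920i, 2.5451+1.4001i]
Zero-padded 9-point DFT provides frequency interpolation.

DFT_9([x, 0, ...]) = [6, 1.0603-2.5492i, 2.7660-2.4573i, -4.5000-2.5981i, 2.1736+5.2880i, 2.1736-5.2880i, -4.5000+2.5981i, 2.7660+2.4573i, 1.0603+2.5492i]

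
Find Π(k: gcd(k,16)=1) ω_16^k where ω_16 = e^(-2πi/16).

The primitive 16th roots of unity are ω_16^k for k coprime to 16: k ∈ {1, 3, 5, 7, 9, 11, 13, 15}
Their product equals the constant term of the cyclotomic polynomial Φ_16(x) up to sign.
For n ≥ 3, the product of all primitive nth roots of unity is 1. (For n=1 it is 1; for n=2 it is -1.)

1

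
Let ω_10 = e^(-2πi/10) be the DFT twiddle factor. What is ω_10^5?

ω_10^5 = e^(-2πi·5/10)
= cos(-2π·5/10) + i·sin(-2π·5/10)
= cos(-10π/10) + i·sin(-10π/10)

ω_10^5 = cos(-10π/10) + i·sin(-10π/10) = -1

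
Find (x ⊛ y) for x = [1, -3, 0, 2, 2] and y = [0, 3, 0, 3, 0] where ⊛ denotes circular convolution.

(x ⊛ y)[n] = Σ(m=0 to 4) x[m] · y[(n-m) mod 5]

Computing each output sample:
(x ⊛ y)[0] = 6
(x ⊛ y)[1] = 9
(x ⊛ y)[2] = -3
(x ⊛ y)[3] = 3
(x ⊛ y)[4] = -3

x ⊛ y = [6, 9, -3, 3, -3]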